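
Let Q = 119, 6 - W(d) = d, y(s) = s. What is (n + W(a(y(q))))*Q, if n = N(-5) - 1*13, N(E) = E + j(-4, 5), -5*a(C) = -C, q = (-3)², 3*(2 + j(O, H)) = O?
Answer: -30583/15 ≈ -2038.9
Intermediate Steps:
j(O, H) = -2 + O/3
q = 9
a(C) = C/5 (a(C) = -(-1)*C/5 = C/5)
W(d) = 6 - d
N(E) = -10/3 + E (N(E) = E + (-2 + (⅓)*(-4)) = E + (-2 - 4/3) = E - 10/3 = -10/3 + E)
n = -64/3 (n = (-10/3 - 5) - 1*13 = -25/3 - 13 = -64/3 ≈ -21.333)
(n + W(a(y(q))))*Q = (-64/3 + (6 - 9/5))*119 = (-64/3 + 21/5)*119 = -257/15*119 = -30583/15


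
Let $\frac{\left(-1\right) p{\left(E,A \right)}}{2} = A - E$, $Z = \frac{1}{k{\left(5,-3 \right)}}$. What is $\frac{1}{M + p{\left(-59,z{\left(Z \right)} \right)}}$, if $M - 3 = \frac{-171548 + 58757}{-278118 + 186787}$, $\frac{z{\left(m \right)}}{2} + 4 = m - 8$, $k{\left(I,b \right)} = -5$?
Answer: $- \frac{456655}{29666606} \approx -0.015393$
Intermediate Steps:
$Z = - \frac{1}{5}$ ($Z = \frac{1}{-5} = - \frac{1}{5} \approx -0.2$)
$z{\left(m \right)} = -24 + 2 m$ ($z{\left(m \right)} = -8 + 2 \left(m - 8\right) = -8 + 2 \left(-8 + m\right) = -8 + \left(-16 + 2 m\right) = -24 + 2 m$)
$p{\left(E,A \right)} = - 2 A + 2 E$ ($p{\left(E,A \right)} = - 2 \left(A - E\right) = - 2 A + 2 E$)
$M = \frac{386784}{91331}$ ($M = 3 + \frac{-171548 + 58757}{-278118 + 186787} = 3 - \frac{112791}{-91331} = 3 - - \frac{112791}{91331} = 3 + \frac{112791}{91331} = \frac{386784}{91331} \approx 4.235$)
$\frac{1}{M + p{\left(-59,z{\left(Z \right)} \right)}} = \frac{1}{\frac{386784}{91331} - \left(118 + 2 \left(-24 + 2 \left(- \frac{1}{5}\right)\right)\right)} = \frac{1}{\frac{386784}{91331} - \left(118 + 2 \left(-24 - \frac{2}{5}\right)\right)} = \frac{1}{\frac{386784}{91331} - \frac{346}{5}} = \frac{1}{- \frac{29666606}{456655}} = - \frac{456655}{29666606}$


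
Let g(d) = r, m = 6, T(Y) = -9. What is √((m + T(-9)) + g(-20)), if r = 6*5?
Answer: 3*√3 ≈ 5.1962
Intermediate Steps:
r = 30
g(d) = 30
√((m + T(-9)) + g(-20)) = √((6 - 9) + 30) = √(-3 + 30) = √27 = 3*√3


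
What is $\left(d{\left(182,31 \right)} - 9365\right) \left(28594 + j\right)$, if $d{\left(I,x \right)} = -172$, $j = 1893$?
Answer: $-290754519$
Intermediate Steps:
$\left(d{\left(182,31 \right)} - 9365\right) \left(28594 + j\right) = \left(-172 - 9365\right) \left(28594 + 1893\right) = \left(-9537\right) 30487 = -290754519$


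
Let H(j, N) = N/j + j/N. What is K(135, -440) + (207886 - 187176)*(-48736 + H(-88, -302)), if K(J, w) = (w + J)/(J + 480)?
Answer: -412383747502897/408606 ≈ -1.0092e+9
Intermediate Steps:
K(J, w) = (J + w)/(480 + J)
K(135, -440) + (207886 - 187176)*(-48736 + H(-88, -302)) = (135 - 440)/(480 + 135) + (207886 - 187176)*(-48736 + (-302/(-88) - 88/(-302))) = -305/615 + 20710*(-48736 + (-302*(-1/88) - 88*(-1/302))) = (1/615)*(-305) + 20710*(-48736 + (151/44 + 44/151)) = -61/123 + 20710*(-48736 + 24737/6644) = -61/123 + 20710*(-323777247/6644) = -61/123 - 3352713392685/3322 = -412383747502897/408606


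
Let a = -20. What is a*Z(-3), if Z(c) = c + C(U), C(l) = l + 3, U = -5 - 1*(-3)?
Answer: 40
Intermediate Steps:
U = -2 (U = -5 + 3 = -2)
C(l) = 3 + l
Z(c) = 1 + c (Z(c) = c + (3 - 2) = c + 1 = 1 + c)
a*Z(-3) = -20*(1 - 3) = -20*(-2) = 40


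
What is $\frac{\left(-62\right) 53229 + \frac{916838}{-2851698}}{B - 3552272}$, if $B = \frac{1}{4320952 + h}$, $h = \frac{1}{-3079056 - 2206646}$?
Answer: $\frac{107472089090097763895573863}{115680954798504373199988186} \approx 0.92904$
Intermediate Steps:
$h = - \frac{1}{5285702}$ ($h = \frac{1}{-5285702} = - \frac{1}{5285702} \approx -1.8919 \cdot 10^{-7}$)
$B = \frac{5285702}{22839264628303}$ ($B = \frac{1}{4320952 - \frac{1}{5285702}} = \frac{1}{\frac{22839264628303}{5285702}} = \frac{5285702}{22839264628303} \approx 2.3143 \cdot 10^{-7}$)
$\frac{\left(-62\right) 53229 + \frac{916838}{-2851698}}{B - 3552272} = \frac{\left(-62\right) 53229 + \frac{916838}{-2851698}}{\frac{5285702}{22839264628303} - 3552272} = \frac{-3300198 + 916838 \left(- \frac{1}{2851698}\right)}{- \frac{81131280239705868714}{22839264628303}} = \left(-3300198 - \frac{458419}{1425849}\right) \left(- \frac{22839264628303}{81131280239705868714}\right) = \left(- \frac{4705584476521}{1425849}\right) \left(- \frac{22839264628303}{81131280239705868714}\right) = \frac{107472089090097763895573863}{115680954798504373199988186}$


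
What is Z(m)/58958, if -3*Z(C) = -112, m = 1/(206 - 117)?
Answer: 56/88437 ≈ 0.00063322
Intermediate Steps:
m = 1/89 ≈ 0.011236
Z(C) = 112/3 (Z(C) = -⅓*(-112) = 112/3)
Z(m)/58958 = (112/3)/58958 = (112/3)*(1/58958) = 56/88437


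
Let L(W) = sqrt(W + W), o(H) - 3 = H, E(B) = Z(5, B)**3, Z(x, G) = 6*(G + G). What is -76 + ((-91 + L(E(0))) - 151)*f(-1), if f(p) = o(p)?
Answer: -560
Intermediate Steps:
Z(x, G) = 12*G (Z(x, G) = 6*(2*G) = 12*G)
E(B) = 1728*B**3 (E(B) = (12*B)**3 = 1728*B**3)
o(H) = 3 + H
f(p) = 3 + p
L(W) = sqrt(2)*sqrt(W) (L(W) = sqrt(2*W) = sqrt(2)*sqrt(W))
-76 + ((-91 + L(E(0))) - 151)*f(-1) = -76 + ((-91 + sqrt(2)*sqrt(1728*0**3)) - 151)*(3 - 1) = -76 + ((-91 + sqrt(2)*sqrt(1728*0)) - 151)*2 = -76 + ((-91 + sqrt(2)*sqrt(0)) - 151)*2 = -76 + ((-91 + sqrt(2)*0) - 151)*2 = -76 + ((-91 + 0) - 151)*2 = -76 + (-91 - 151)*2 = -76 - 242*2 = -76 - 484 = -560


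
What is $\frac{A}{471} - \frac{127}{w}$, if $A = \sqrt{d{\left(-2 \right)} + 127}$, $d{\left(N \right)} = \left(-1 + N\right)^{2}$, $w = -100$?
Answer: $\frac{127}{100} + \frac{2 \sqrt{34}}{471} \approx 1.2948$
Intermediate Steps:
$A = 2 \sqrt{34}$ ($A = \sqrt{\left(-1 - 2\right)^{2} + 127} = \sqrt{\left(-3\right)^{2} + 127} = \sqrt{9 + 127} = \sqrt{136} = 2 \sqrt{34} \approx 11.662$)
$\frac{A}{471} - \frac{127}{w} = \frac{2 \sqrt{34}}{471} - \frac{127}{-100} = 2 \sqrt{34} \cdot \frac{1}{471} - - \frac{127}{100} = \frac{2 \sqrt{34}}{471} + \frac{127}{100} = \frac{127}{100} + \frac{2 \sqrt{34}}{471}$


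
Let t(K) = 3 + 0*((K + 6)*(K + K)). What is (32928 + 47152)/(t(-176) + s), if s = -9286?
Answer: -80080/9283 ≈ -8.6265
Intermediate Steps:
t(K) = 3 (t(K) = 3 + 0*((6 + K)*(2*K)) = 3 + 0*(2*K*(6 + K)) = 3 + 0 = 3)
(32928 + 47152)/(t(-176) + s) = (32928 + 47152)/(3 - 9286) = 80080/(-9283) = 80080*(-1/9283) = -80080/9283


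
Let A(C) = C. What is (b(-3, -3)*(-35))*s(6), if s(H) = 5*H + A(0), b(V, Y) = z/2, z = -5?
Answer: 2625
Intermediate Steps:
b(V, Y) = -5/2
s(H) = 5*H (s(H) = 5*H + 0 = 5*H)
(b(-3, -3)*(-35))*s(6) = (-5/2*(-35))*(5*6) = (175/2)*30 = 2625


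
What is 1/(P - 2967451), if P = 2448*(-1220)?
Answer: -1/5954011 ≈ -1.6795e-7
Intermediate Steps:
P = -2986560
1/(P - 2967451) = 1/(-2986560 - 2967451) = 1/(-5954011) = -1/5954011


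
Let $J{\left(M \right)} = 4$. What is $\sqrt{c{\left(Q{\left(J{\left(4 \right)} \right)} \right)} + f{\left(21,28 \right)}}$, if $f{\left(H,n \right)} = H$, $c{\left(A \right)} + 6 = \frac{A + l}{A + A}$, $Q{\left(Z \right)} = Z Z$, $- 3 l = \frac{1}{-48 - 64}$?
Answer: $\frac{\sqrt{6999594}}{672} \approx 3.937$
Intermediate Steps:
$l = \frac{1}{336}$ ($l = - \frac{1}{3 \left(-48 - 64\right)} = - \frac{1}{3 \left(-112\right)} = \left(- \frac{1}{3}\right) \left(- \frac{1}{112}\right) = \frac{1}{336} \approx 0.0029762$)
$Q{\left(Z \right)} = Z^{2}$
$c{\left(A \right)} = -6 + \frac{\frac{1}{336} + A}{2 A}$ ($c{\left(A \right)} = -6 + \frac{A + \frac{1}{336}}{A + A} = -6 + \frac{\frac{1}{336} + A}{2 A}$)
$\sqrt{c{\left(Q{\left(J{\left(4 \right)} \right)} \right)} + f{\left(21,28 \right)}} = \sqrt{\frac{1 - 3696 \cdot 4^{2}}{672 \cdot 4^{2}} + 21} = \sqrt{\frac{1 - 59136}{672 \cdot 16} + 21} = \sqrt{\frac{1}{672} \cdot \frac{1}{16} \left(1 - 59136\right) + 21} = \sqrt{\frac{1}{672} \cdot \frac{1}{16} \left(-59135\right) + 21} = \sqrt{- \frac{59135}{10752} + 21} = \sqrt{\frac{166657}{10752}} = \frac{\sqrt{6999594}}{672}$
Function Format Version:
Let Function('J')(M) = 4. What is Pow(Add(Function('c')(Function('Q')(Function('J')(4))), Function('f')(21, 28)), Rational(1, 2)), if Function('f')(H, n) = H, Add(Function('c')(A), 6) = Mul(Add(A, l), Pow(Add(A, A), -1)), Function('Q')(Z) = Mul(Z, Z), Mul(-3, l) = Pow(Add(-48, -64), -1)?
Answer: Mul(Rational(1, 672), Pow(6999594, Rational(1, 2))) ≈ 3.9370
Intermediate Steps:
l = Rational(1, 336) (l = Mul(Rational(-1, 3), Pow(Add(-48, -64), -1)) = Mul(Rational(-1, 3), Pow(-112, -1)) = Mul(Rational(-1, 3), Rational(-1, 112)) = Rational(1, 336) ≈ 0.0029762)
Function('Q')(Z) = Pow(Z, 2)
Function('c')(A) = Add(-6, Mul(Rational(1, 2), Pow(A, -1), Add(Rational(1, 336), A))) (Function('c')(A) = Add(-6, Mul(Add(A, Rational(1, 336)), Pow(Add(A, A), -1))) = Add(-6, Mul(Add(Rational(1, 336), A), Pow(Mul(2, A), -1))) = Add(-6, Mul(Add(Rational(1, 336), A), Mul(Rational(1, 2), Pow(A, -1)))) = Add(-6, Mul(Rational(1, 2), Pow(A, -1), Add(Rational(1, 336), A))))
Pow(Add(Function('c')(Function('Q')(Function('J')(4))), Function('f')(21, 28)), Rational(1, 2)) = Pow(Add(Mul(Rational(1, 672), Pow(Pow(4, 2), -1), Add(1, Mul(-3696, Pow(4, 2)))), 21), Rational(1, 2)) = Pow(Add(Mul(Rational(1, 672), Pow(16, -1), Add(1, Mul(-3696, 16))), 21), Rational(1, 2)) = Pow(Add(Mul(Rational(1, 672), Rational(1, 16), Add(1, -59136)), 21), Rational(1, 2)) = Pow(Add(Mul(Rational(1, 672), Rational(1, 16), -59135), 21), Rational(1, 2)) = Pow(Add(Rational(-59135, 10752), 21), Rational(1, 2)) = Pow(Rational(166657, 10752), Rational(1, 2)) = Mul(Rational(1, 672), Pow(6999594, Rational(1, 2)))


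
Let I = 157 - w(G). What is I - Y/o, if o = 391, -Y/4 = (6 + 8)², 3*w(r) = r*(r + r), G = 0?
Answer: 62171/391 ≈ 159.01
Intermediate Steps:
w(r) = 2*r²/3 (w(r) = (r*(r + r))/3 = (r*(2*r))/3 = (2*r²)/3 = 2*r²/3)
Y = -784 (Y = -4*(6 + 8)² = -4*14² = -4*196 = -784)
I = 157 (I = 157 - 2*0²/3 = 157 - 2*0/3 = 157 - 1*0 = 157 + 0 = 157)
I - Y/o = 157 - (-784)/391 = 157 - 1*(-784/391) = 157 + 784/391 = 62171/391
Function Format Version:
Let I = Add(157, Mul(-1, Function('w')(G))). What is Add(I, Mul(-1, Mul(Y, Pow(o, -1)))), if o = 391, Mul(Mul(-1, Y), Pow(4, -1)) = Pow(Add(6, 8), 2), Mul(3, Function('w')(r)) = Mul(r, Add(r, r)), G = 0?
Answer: Rational(62171, 391) ≈ 159.01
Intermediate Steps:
Function('w')(r) = Mul(Rational(2, 3), Pow(r, 2)) (Function('w')(r) = Mul(Rational(1, 3), Mul(r, Add(r, r))) = Mul(Rational(1, 3), Mul(r, Mul(2, r))) = Mul(Rational(1, 3), Mul(2, Pow(r, 2))) = Mul(Rational(2, 3), Pow(r, 2)))
Y = -784 (Y = Mul(-4, Pow(Add(6, 8), 2)) = Mul(-4, Pow(14, 2)) = Mul(-4, 196) = -784)
I = 157 (I = Add(157, Mul(-1, Mul(Rational(2, 3), Pow(0, 2)))) = Add(157, Mul(-1, Mul(Rational(2, 3), 0))) = Add(157, Mul(-1, 0)) = Add(157, 0) = 157)
Add(I, Mul(-1, Mul(Y, Pow(o, -1)))) = Add(157, Mul(-1, Mul(-784, Pow(391, -1)))) = Add(157, Mul(-1, Mul(-784, Rational(1, 391)))) = Add(157, Mul(-1, Rational(-784, 391))) = Add(157, Rational(784, 391)) = Rational(62171, 391)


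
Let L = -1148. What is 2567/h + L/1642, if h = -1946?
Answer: -3224511/1597666 ≈ -2.0183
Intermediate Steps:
2567/h + L/1642 = 2567/(-1946) - 1148/1642 = 2567*(-1/1946) - 1148*1/1642 = -2567/1946 - 574/821 = -3224511/1597666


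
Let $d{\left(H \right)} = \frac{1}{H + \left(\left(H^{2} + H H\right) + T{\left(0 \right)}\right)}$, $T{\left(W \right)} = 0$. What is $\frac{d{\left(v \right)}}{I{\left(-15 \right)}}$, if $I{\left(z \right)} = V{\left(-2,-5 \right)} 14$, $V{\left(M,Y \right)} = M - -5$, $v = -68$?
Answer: $\frac{1}{385560} \approx 2.5936 \cdot 10^{-6}$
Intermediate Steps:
$V{\left(M,Y \right)} = 5 + M$ ($V{\left(M,Y \right)} = M + 5 = 5 + M$)
$d{\left(H \right)} = \frac{1}{H + 2 H^{2}}$ ($d{\left(H \right)} = \frac{1}{H + \left(\left(H^{2} + H H\right) + 0\right)} = \frac{1}{H + \left(\left(H^{2} + H^{2}\right) + 0\right)} = \frac{1}{H + \left(2 H^{2} + 0\right)} = \frac{1}{H + 2 H^{2}}$)
$I{\left(z \right)} = 42$ ($I{\left(z \right)} = \left(5 - 2\right) 14 = 3 \cdot 14 = 42$)
$\frac{d{\left(v \right)}}{I{\left(-15 \right)}} = \frac{\frac{1}{-68} \frac{1}{1 + 2 \left(-68\right)}}{42} = - \frac{1}{68 \left(1 - 136\right)} \frac{1}{42} = - \frac{1}{68 \left(-135\right)} \frac{1}{42} = \left(- \frac{1}{68}\right) \left(- \frac{1}{135}\right) \frac{1}{42} = \frac{1}{9180} \cdot \frac{1}{42} = \frac{1}{385560}$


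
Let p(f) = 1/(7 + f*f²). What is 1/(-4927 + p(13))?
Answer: -2204/10859107 ≈ -0.00020296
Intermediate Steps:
p(f) = 1/(7 + f³)
1/(-4927 + p(13)) = 1/(-4927 + 1/(7 + 13³)) = 1/(-4927 + 1/(7 + 2197)) = 1/(-4927 + 1/2204) = 1/(-10859107/2204) = -2204/10859107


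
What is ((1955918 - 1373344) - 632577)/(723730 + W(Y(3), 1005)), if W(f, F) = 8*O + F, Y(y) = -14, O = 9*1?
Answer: -50003/724807 ≈ -0.068988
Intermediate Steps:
O = 9
W(f, F) = 72 + F (W(f, F) = 8*9 + F = 72 + F)
((1955918 - 1373344) - 632577)/(723730 + W(Y(3), 1005)) = ((1955918 - 1373344) - 632577)/(723730 + (72 + 1005)) = (582574 - 632577)/(723730 + 1077) = -50003/724807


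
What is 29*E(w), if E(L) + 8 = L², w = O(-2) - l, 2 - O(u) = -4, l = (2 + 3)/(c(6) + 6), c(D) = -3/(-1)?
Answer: 50837/81 ≈ 627.62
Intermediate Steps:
c(D) = 3 (c(D) = -3*(-1) = 3)
l = 5/9 (l = (2 + 3)/(3 + 6) = 5/9 ≈ 0.55556)
O(u) = 6 (O(u) = 2 - 1*(-4) = 2 + 4 = 6)
w = 49/9 (w = 6 - 1*5/9 = 6 - 5/9 = 49/9 ≈ 5.4444)
E(L) = -8 + L²
29*E(w) = 29*(-8 + (49/9)²) = 29*(-8 + 2401/81) = 29*(1753/81) = 50837/81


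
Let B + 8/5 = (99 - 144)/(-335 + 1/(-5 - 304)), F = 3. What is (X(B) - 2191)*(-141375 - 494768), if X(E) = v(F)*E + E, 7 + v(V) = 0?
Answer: 359250996346583/258790 ≈ 1.3882e+9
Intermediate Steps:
v(V) = -7 (v(V) = -7 + 0 = -7)
B = -758603/517580 (B = -8/5 + (99 - 144)/(-335 + 1/(-5 - 304)) = -8/5 - 45/(-335 + 1/(-309)) = -8/5 - 45/(-335 - 1/309) = -8/5 - 45/(-103516/309) = -8/5 - 45*(-309/103516) = -8/5 + 13905/103516 = -758603/517580 ≈ -1.4657)
X(E) = -6*E (X(E) = -7*E + E = -6*E)
(X(B) - 2191)*(-141375 - 494768) = (-6*(-758603/517580) - 2191)*(-141375 - 494768) = (2275809/258790 - 2191)*(-636143) = -564733081/258790*(-636143) = 359250996346583/258790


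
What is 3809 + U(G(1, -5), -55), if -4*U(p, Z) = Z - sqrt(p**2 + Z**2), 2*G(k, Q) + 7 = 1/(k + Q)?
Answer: 15291/4 + sqrt(194441)/32 ≈ 3836.5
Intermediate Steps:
G(k, Q) = -7/2 + 1/(2*(Q + k)) (G(k, Q) = -7/2 + 1/(2*(k + Q)) = -7/2 + 1/(2*(Q + k)))
U(p, Z) = -Z/4 + sqrt(Z**2 + p**2)/4 (U(p, Z) = -(Z - sqrt(p**2 + Z**2))/4 = -(Z - sqrt(Z**2 + p**2))/4 = -Z/4 + sqrt(Z**2 + p**2)/4)
3809 + U(G(1, -5), -55) = 3809 + (-1/4*(-55) + sqrt((-55)**2 + ((1 - 7*(-5) - 7*1)/(2*(-5 + 1)))**2)/4) = 3809 + (55/4 + sqrt(3025 + ((1/2)*(1 + 35 - 7)/(-4))**2)/4) = 3809 + (55/4 + sqrt(3025 + ((1/2)*(-1/4)*29)**2)/4) = 3809 + (55/4 + sqrt(3025 + (-29/8)**2)/4) = 3809 + (55/4 + sqrt(3025 + 841/64)/4) = 3809 + (55/4 + sqrt(194441/64)/4) = 3809 + (55/4 + (sqrt(194441)/8)/4) = 3809 + (55/4 + sqrt(194441)/32) = 15291/4 + sqrt(194441)/32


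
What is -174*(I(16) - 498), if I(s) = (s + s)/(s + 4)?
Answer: 431868/5 ≈ 86374.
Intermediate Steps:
I(s) = 2*s/(4 + s) (I(s) = (2*s)/(4 + s) = 2*s/(4 + s))
-174*(I(16) - 498) = -174*(2*16/(4 + 16) - 498) = -174*(2*16/20 - 498) = -174*(2*16*(1/20) - 498) = -174*(8/5 - 498) = -174*(-2482/5) = 431868/5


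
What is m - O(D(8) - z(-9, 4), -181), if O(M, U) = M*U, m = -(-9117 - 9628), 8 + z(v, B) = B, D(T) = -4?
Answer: 18745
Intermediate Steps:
z(v, B) = -8 + B
m = 18745 (m = -1*(-18745) = 18745)
m - O(D(8) - z(-9, 4), -181) = 18745 - (-4 - (-8 + 4))*(-181) = 18745 - (-4 - 1*(-4))*(-181) = 18745 - (-4 + 4)*(-181) = 18745 - 0*(-181) = 18745 - 1*0 = 18745 + 0 = 18745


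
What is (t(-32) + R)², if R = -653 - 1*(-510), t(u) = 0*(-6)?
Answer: 20449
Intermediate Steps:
t(u) = 0
R = -143 (R = -653 + 510 = -143)
(t(-32) + R)² = (0 - 143)² = (-143)² = 20449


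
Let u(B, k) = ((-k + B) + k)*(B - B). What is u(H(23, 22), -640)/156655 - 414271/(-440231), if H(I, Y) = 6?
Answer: 37661/40021 ≈ 0.94103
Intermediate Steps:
u(B, k) = 0 (u(B, k) = ((B - k) + k)*0 = B*0 = 0)
u(H(23, 22), -640)/156655 - 414271/(-440231) = 0/156655 - 414271/(-440231) = 0*(1/156655) - 414271*(-1/440231) = 0 + 37661/40021 = 37661/40021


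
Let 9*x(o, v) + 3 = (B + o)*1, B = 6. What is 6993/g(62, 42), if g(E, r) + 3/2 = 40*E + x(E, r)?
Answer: 125874/44743 ≈ 2.8133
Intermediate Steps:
x(o, v) = ⅓ + o/9 (x(o, v) = -⅓ + ((6 + o)*1)/9 = -⅓ + (6 + o)/9 = -⅓ + (⅔ + o/9) = ⅓ + o/9)
g(E, r) = -7/6 + 361*E/9 (g(E, r) = -3/2 + (40*E + (⅓ + E/9)) = -3/2 + (⅓ + 361*E/9) = -7/6 + 361*E/9)
6993/g(62, 42) = 6993/(-7/6 + (361/9)*62) = 6993/(-7/6 + 22382/9) = 6993/(44743/18) = 6993*(18/44743) = 125874/44743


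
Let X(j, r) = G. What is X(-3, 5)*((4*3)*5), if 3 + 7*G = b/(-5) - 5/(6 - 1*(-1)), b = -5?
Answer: -1140/49 ≈ -23.265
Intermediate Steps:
G = -19/49 (G = -3/7 + (-5/(-5) - 5/(6 - 1*(-1)))/7 = -3/7 + (-5*(-⅕) - 5/(6 + 1))/7 = -3/7 + (1 - 5/7)/7 = -3/7 + (⅐)*(2/7) = -3/7 + 2/49 = -19/49 ≈ -0.38775)
X(j, r) = -19/49
X(-3, 5)*((4*3)*5) = -19*4*3*5/49 = -228*5/49 = -19/49*60 = -1140/49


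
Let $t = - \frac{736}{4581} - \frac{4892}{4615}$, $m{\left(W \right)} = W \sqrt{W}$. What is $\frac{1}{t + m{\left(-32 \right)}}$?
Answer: $- \frac{136397908235745}{3661623496738886116} + \frac{3575641599433800 i \sqrt{2}}{915405874184721529} \approx -3.7251 \cdot 10^{-5} + 0.005524 i$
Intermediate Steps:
$m{\left(W \right)} = W^{\frac{3}{2}}$
$t = - \frac{25806892}{21141315}$ ($t = \left(-736\right) \frac{1}{4581} - \frac{4892}{4615} = - \frac{736}{4581} - \frac{4892}{4615} = - \frac{25806892}{21141315} \approx -1.2207$)
$\frac{1}{t + m{\left(-32 \right)}} = \frac{1}{- \frac{25806892}{21141315} + \left(-32\right)^{\frac{3}{2}}} = \frac{1}{- \frac{25806892}{21141315} - 128 i \sqrt{2}}$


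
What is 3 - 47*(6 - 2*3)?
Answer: 3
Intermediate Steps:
3 - 47*(6 - 2*3) = 3 - 47*(6 - 6) = 3 - 47*0 = 3 + 0 = 3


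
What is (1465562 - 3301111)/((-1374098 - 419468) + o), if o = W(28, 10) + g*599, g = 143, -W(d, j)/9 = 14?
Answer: 1835549/1708035 ≈ 1.0747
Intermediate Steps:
W(d, j) = -126 (W(d, j) = -9*14 = -126)
o = 85531 (o = -126 + 143*599 = -126 + 85657 = 85531)
(1465562 - 3301111)/((-1374098 - 419468) + o) = (1465562 - 3301111)/((-1374098 - 419468) + 85531) = -1835549/(-1793566 + 85531) = -1835549/(-1708035) = -1835549*(-1/1708035) = 1835549/1708035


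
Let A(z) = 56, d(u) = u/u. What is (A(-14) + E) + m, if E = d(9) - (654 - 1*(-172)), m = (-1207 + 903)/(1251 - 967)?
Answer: -54675/71 ≈ -770.07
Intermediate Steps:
d(u) = 1
m = -76/71 (m = -304/284 = -304*1/284 = -76/71 ≈ -1.0704)
E = -825 (E = 1 - (654 - 1*(-172)) = 1 - (654 + 172) = 1 - 1*826 = 1 - 826 = -825)
(A(-14) + E) + m = (56 - 825) - 76/71 = -769 - 76/71 = -54675/71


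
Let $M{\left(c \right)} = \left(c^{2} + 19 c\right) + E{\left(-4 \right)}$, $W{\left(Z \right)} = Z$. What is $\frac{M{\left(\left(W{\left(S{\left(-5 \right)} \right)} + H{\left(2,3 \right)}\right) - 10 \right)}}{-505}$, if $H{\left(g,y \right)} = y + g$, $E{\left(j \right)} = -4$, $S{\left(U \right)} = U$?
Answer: $\frac{94}{505} \approx 0.18614$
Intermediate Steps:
$H{\left(g,y \right)} = g + y$
$M{\left(c \right)} = -4 + c^{2} + 19 c$ ($M{\left(c \right)} = \left(c^{2} + 19 c\right) - 4 = -4 + c^{2} + 19 c$)
$\frac{M{\left(\left(W{\left(S{\left(-5 \right)} \right)} + H{\left(2,3 \right)}\right) - 10 \right)}}{-505} = \frac{-4 + \left(\left(-5 + \left(2 + 3\right)\right) - 10\right)^{2} + 19 \left(\left(-5 + \left(2 + 3\right)\right) - 10\right)}{-505} = \left(-4 + \left(\left(-5 + 5\right) - 10\right)^{2} + 19 \left(\left(-5 + 5\right) - 10\right)\right) \left(- \frac{1}{505}\right) = \left(-4 + \left(0 - 10\right)^{2} + 19 \left(0 - 10\right)\right) \left(- \frac{1}{505}\right) = \left(-4 + \left(-10\right)^{2} + 19 \left(-10\right)\right) \left(- \frac{1}{505}\right) = \left(-4 + 100 - 190\right) \left(- \frac{1}{505}\right) = \left(-94\right) \left(- \frac{1}{505}\right) = \frac{94}{505}$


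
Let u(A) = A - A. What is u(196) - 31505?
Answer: -31505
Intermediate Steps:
u(A) = 0
u(196) - 31505 = 0 - 31505 = -31505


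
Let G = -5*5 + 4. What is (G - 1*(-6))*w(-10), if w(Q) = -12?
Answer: 180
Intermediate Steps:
G = -21 (G = -25 + 4 = -21)
(G - 1*(-6))*w(-10) = (-21 - 1*(-6))*(-12) = (-21 + 6)*(-12) = -15*(-12) = 180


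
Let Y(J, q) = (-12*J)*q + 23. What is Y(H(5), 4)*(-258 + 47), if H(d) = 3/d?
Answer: 6119/5 ≈ 1223.8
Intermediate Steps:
Y(J, q) = 23 - 12*J*q (Y(J, q) = -12*J*q + 23 = 23 - 12*J*q)
Y(H(5), 4)*(-258 + 47) = (23 - 12*3/5*4)*(-258 + 47) = (23 - 12*3*(⅕)*4)*(-211) = (23 - 12*⅗*4)*(-211) = (23 - 144/5)*(-211) = -29/5*(-211) = 6119/5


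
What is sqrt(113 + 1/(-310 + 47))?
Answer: 3*sqrt(868426)/263 ≈ 10.630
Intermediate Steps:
sqrt(113 + 1/(-310 + 47)) = sqrt(113 + 1/(-263)) = sqrt(113 - 1/263) = sqrt(29718/263) = 3*sqrt(868426)/263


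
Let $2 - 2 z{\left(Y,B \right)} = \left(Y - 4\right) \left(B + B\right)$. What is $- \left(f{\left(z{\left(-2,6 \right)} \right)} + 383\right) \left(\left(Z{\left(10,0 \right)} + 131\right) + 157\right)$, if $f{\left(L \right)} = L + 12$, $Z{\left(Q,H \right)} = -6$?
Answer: $-121824$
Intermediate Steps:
$z{\left(Y,B \right)} = 1 - B \left(-4 + Y\right)$ ($z{\left(Y,B \right)} = 1 - \frac{\left(Y - 4\right) \left(B + B\right)}{2} = 1 - \frac{\left(-4 + Y\right) 2 B}{2} = 1 - \frac{2 B \left(-4 + Y\right)}{2} = 1 - B \left(-4 + Y\right)$)
$f{\left(L \right)} = 12 + L$
$- \left(f{\left(z{\left(-2,6 \right)} \right)} + 383\right) \left(\left(Z{\left(10,0 \right)} + 131\right) + 157\right) = - \left(\left(12 + \left(1 + 4 \cdot 6 - 6 \left(-2\right)\right)\right) + 383\right) \left(\left(-6 + 131\right) + 157\right) = - \left(\left(12 + \left(1 + 24 + 12\right)\right) + 383\right) \left(125 + 157\right) = - \left(\left(12 + 37\right) + 383\right) 282 = - \left(49 + 383\right) 282 = - 432 \cdot 282 = \left(-1\right) 121824 = -121824$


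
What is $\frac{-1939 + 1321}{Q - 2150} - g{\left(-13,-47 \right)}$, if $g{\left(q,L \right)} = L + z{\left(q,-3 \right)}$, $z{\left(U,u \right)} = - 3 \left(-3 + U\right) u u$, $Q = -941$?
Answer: $- \frac{1189417}{3091} \approx -384.8$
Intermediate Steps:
$z{\left(U,u \right)} = - 3 u^{2} \left(-3 + U\right)$ ($z{\left(U,u \right)} = - 3 u \left(-3 + U\right) u = - 3 u^{2} \left(-3 + U\right)$)
$g{\left(q,L \right)} = 81 + L - 27 q$ ($g{\left(q,L \right)} = L + 3 \left(-3\right)^{2} \left(3 - q\right) = L + 3 \cdot 9 \left(3 - q\right) = L - \left(-81 + 27 q\right) = 81 + L - 27 q$)
$\frac{-1939 + 1321}{Q - 2150} - g{\left(-13,-47 \right)} = \frac{-1939 + 1321}{-941 - 2150} - \left(81 - 47 - -351\right) = - \frac{618}{-3091} - \left(81 - 47 + 351\right) = \left(-618\right) \left(- \frac{1}{3091}\right) - 385 = \frac{618}{3091} - 385 = - \frac{1189417}{3091}$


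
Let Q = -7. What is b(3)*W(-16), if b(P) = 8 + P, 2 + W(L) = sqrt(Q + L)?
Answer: -22 + 11*I*sqrt(23) ≈ -22.0 + 52.754*I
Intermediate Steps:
W(L) = -2 + sqrt(-7 + L)
b(3)*W(-16) = (8 + 3)*(-2 + sqrt(-7 - 16)) = 11*(-2 + sqrt(-23)) = 11*(-2 + I*sqrt(23)) = -22 + 11*I*sqrt(23)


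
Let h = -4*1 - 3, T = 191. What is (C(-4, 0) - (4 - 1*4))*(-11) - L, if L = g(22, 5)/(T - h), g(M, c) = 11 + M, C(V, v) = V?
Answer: 263/6 ≈ 43.833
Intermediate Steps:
h = -7 (h = -4 - 3 = -7)
L = 1/6 (L = (11 + 22)/(191 - 1*(-7)) = 33/(191 + 7) = 33/198 = 33*(1/198) = 1/6 ≈ 0.16667)
(C(-4, 0) - (4 - 1*4))*(-11) - L = (-4 - (4 - 1*4))*(-11) - 1*1/6 = (-4 - (4 - 4))*(-11) - 1/6 = (-4 - 1*0)*(-11) - 1/6 = (-4 + 0)*(-11) - 1/6 = -4*(-11) - 1/6 = 44 - 1/6 = 263/6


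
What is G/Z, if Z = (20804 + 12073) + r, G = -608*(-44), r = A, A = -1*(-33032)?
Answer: 26752/65909 ≈ 0.40589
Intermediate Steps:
A = 33032
r = 33032
G = 26752
Z = 65909 (Z = (20804 + 12073) + 33032 = 32877 + 33032 = 65909)
G/Z = 26752/65909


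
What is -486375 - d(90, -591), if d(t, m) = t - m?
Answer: -487056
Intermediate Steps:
-486375 - d(90, -591) = -486375 - (90 - 1*(-591)) = -486375 - (90 + 591) = -486375 - 1*681 = -486375 - 681 = -487056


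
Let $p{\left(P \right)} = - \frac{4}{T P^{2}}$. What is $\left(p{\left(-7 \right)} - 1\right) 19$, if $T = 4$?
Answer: $- \frac{950}{49} \approx -19.388$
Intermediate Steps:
$p{\left(P \right)} = - \frac{1}{P^{2}}$ ($p{\left(P \right)} = - \frac{4}{4 P^{2}} = - 4 \frac{1}{4 P^{2}} = - \frac{1}{P^{2}}$)
$\left(p{\left(-7 \right)} - 1\right) 19 = \left(- \frac{1}{49} - 1\right) 19 = \left(- \frac{50}{49}\right) 19 = - \frac{950}{49}$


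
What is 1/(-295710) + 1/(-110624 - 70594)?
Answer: -13248/1488554855 ≈ -8.8999e-6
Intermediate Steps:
1/(-295710) + 1/(-110624 - 70594) = -1/295710 + 1/(-181218) = -1/295710 - 1/181218 = -13248/1488554855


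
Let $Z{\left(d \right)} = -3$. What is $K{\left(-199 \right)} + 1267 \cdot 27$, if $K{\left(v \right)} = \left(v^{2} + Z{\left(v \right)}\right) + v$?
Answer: $73608$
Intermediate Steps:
$K{\left(v \right)} = -3 + v + v^{2}$ ($K{\left(v \right)} = \left(v^{2} - 3\right) + v = \left(-3 + v^{2}\right) + v = -3 + v + v^{2}$)
$K{\left(-199 \right)} + 1267 \cdot 27 = \left(-3 - 199 + \left(-199\right)^{2}\right) + 1267 \cdot 27 = \left(-3 - 199 + 39601\right) + 34209 = 39399 + 34209 = 73608$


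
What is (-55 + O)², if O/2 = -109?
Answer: 74529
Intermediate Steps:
O = -218 (O = 2*(-109) = -218)
(-55 + O)² = (-55 - 218)² = (-273)² = 74529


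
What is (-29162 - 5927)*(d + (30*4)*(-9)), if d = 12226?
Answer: -391101994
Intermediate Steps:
(-29162 - 5927)*(d + (30*4)*(-9)) = (-29162 - 5927)*(12226 + (30*4)*(-9)) = -35089*(12226 + 120*(-9)) = -35089*(12226 - 1080) = -35089*11146 = -391101994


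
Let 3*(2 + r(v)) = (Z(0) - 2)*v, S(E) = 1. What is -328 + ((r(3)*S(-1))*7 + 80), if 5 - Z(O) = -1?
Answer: -234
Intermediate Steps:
Z(O) = 6 (Z(O) = 5 - 1*(-1) = 5 + 1 = 6)
r(v) = -2 + 4*v/3 (r(v) = -2 + ((6 - 2)*v)/3 = -2 + (4*v)/3 = -2 + 4*v/3)
-328 + ((r(3)*S(-1))*7 + 80) = -328 + (((-2 + (4/3)*3)*1)*7 + 80) = -328 + (((-2 + 4)*1)*7 + 80) = -328 + ((2*1)*7 + 80) = -328 + (2*7 + 80) = -328 + (14 + 80) = -328 + 94 = -234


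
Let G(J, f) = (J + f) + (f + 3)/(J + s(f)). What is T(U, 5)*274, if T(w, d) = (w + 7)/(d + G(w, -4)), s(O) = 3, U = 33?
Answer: 394560/1223 ≈ 322.62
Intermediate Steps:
G(J, f) = J + f + (3 + f)/(3 + J) (G(J, f) = (J + f) + (f + 3)/(J + 3) = (J + f) + (3 + f)/(3 + J) = J + f + (3 + f)/(3 + J))
T(w, d) = (7 + w)/(d + (-13 + w² - w)/(3 + w)) (T(w, d) = (w + 7)/(d + (3 + w² + 3*w + 4*(-4) + w*(-4))/(3 + w)) = (7 + w)/(d + (3 + w² + 3*w - 16 - 4*w)/(3 + w)) = (7 + w)/(d + (-13 + w² - w)/(3 + w)))
T(U, 5)*274 = ((3 + 33)*(7 + 33)/(-13 + 33² - 1*33 + 5*(3 + 33)))*274 = (36*40/(-13 + 1089 - 33 + 5*36))*274 = (36*40/(-13 + 1089 - 33 + 180))*274 = (36*40/1223)*274 = ((1/1223)*36*40)*274 = (1440/1223)*274 = 394560/1223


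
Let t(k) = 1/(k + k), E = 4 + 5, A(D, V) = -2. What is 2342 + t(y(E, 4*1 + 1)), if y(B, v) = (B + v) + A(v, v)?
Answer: 56209/24 ≈ 2342.0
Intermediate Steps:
E = 9
y(B, v) = -2 + B + v (y(B, v) = (B + v) - 2 = -2 + B + v)
t(k) = 1/(2*k)
2342 + t(y(E, 4*1 + 1)) = 2342 + 1/(2*(-2 + 9 + (4*1 + 1))) = 2342 + 1/(2*(-2 + 9 + (4 + 1))) = 2342 + 1/(2*(-2 + 9 + 5)) = 2342 + (1/2)/12 = 2342 + (1/2)*(1/12) = 2342 + 1/24 = 56209/24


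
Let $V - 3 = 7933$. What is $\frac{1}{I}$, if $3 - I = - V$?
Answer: $\frac{1}{7939} \approx 0.00012596$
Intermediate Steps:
$V = 7936$ ($V = 3 + 7933 = 7936$)
$I = 7939$ ($I = 3 - \left(-1\right) 7936 = 3 - -7936 = 3 + 7936 = 7939$)
$\frac{1}{I} = \frac{1}{7939}$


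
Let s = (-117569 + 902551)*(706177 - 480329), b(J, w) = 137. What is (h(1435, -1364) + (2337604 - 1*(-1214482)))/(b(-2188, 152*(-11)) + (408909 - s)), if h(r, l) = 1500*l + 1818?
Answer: -753952/88643102845 ≈ -8.5055e-6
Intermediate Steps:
h(r, l) = 1818 + 1500*l
s = 177286614736 (s = 784982*225848 = 177286614736)
(h(1435, -1364) + (2337604 - 1*(-1214482)))/(b(-2188, 152*(-11)) + (408909 - s)) = ((1818 + 1500*(-1364)) + (2337604 - 1*(-1214482)))/(137 + (408909 - 1*177286614736)) = ((1818 - 2046000) + (2337604 + 1214482))/(137 + (408909 - 177286614736)) = (-2044182 + 3552086)/(137 - 177286205827) = 1507904/(-177286205690) = 1507904*(-1/177286205690) = -753952/88643102845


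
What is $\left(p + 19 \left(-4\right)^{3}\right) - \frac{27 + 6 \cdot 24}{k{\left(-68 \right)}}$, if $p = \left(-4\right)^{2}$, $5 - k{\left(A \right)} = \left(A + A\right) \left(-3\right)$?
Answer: $- \frac{483429}{403} \approx -1199.6$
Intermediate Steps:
$k{\left(A \right)} = 5 + 6 A$ ($k{\left(A \right)} = 5 - \left(A + A\right) \left(-3\right) = 5 - 2 A \left(-3\right) = 5 - - 6 A = 5 + 6 A$)
$p = 16$
$\left(p + 19 \left(-4\right)^{3}\right) - \frac{27 + 6 \cdot 24}{k{\left(-68 \right)}} = \left(16 + 19 \left(-4\right)^{3}\right) - \frac{27 + 6 \cdot 24}{5 + 6 \left(-68\right)} = \left(16 + 19 \left(-64\right)\right) - \frac{27 + 144}{5 - 408} = \left(16 - 1216\right) - \frac{171}{-403} = -1200 - 171 \left(- \frac{1}{403}\right) = -1200 - - \frac{171}{403} = -1200 + \frac{171}{403} = - \frac{483429}{403}$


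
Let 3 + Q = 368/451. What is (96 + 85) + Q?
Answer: 80646/451 ≈ 178.82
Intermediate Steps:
Q = -985/451 (Q = -3 + 368/451 = -985/451 ≈ -2.1840)
(96 + 85) + Q = (96 + 85) - 985/451 = 181 - 985/451 = 80646/451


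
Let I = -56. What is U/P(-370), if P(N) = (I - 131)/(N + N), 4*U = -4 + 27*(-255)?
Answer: -1274465/187 ≈ -6815.3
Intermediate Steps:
U = -6889/4 (U = (-4 + 27*(-255))/4 = (-4 - 6885)/4 = (1/4)*(-6889) = -6889/4 ≈ -1722.3)
P(N) = -187/(2*N) (P(N) = (-56 - 131)/(N + N) = -187*1/(2*N) = -187/(2*N))
U/P(-370) = -6889/(4*((-187/2/(-370)))) = -6889/(4*((-187/2*(-1/370)))) = -6889/(4*187/740) = -6889/4*740/187 = -1274465/187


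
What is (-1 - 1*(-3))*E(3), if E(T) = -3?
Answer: -6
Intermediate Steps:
(-1 - 1*(-3))*E(3) = (-1 - 1*(-3))*(-3) = (-1 + 3)*(-3) = 2*(-3) = -6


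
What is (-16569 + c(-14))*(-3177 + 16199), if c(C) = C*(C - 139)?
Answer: -187868394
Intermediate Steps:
c(C) = C*(-139 + C)
(-16569 + c(-14))*(-3177 + 16199) = (-16569 - 14*(-139 - 14))*(-3177 + 16199) = (-16569 - 14*(-153))*13022 = (-16569 + 2142)*13022 = -14427*13022 = -187868394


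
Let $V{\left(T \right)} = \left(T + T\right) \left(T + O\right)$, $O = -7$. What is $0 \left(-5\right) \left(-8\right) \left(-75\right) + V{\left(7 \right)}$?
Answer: $0$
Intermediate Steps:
$V{\left(T \right)} = 2 T \left(-7 + T\right)$ ($V{\left(T \right)} = \left(T + T\right) \left(T - 7\right) = 2 T \left(-7 + T\right)$)
$0 \left(-5\right) \left(-8\right) \left(-75\right) + V{\left(7 \right)} = 0 \left(-5\right) \left(-8\right) \left(-75\right) + 2 \cdot 7 \left(-7 + 7\right) = 0 \left(-8\right) \left(-75\right) + 2 \cdot 7 \cdot 0 = 0 \left(-75\right) + 0 = 0 + 0 = 0$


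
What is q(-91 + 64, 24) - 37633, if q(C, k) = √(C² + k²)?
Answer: -37633 + 3*√145 ≈ -37597.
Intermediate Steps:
q(-91 + 64, 24) - 37633 = √((-91 + 64)² + 24²) - 37633 = √((-27)² + 576) - 37633 = √(729 + 576) - 37633 = √1305 - 37633 = 3*√145 - 37633 = -37633 + 3*√145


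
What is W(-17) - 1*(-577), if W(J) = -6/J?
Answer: 9815/17 ≈ 577.35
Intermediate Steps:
W(-17) - 1*(-577) = -6/(-17) - 1*(-577) = -6*(-1/17) + 577 = 6/17 + 577 = 9815/17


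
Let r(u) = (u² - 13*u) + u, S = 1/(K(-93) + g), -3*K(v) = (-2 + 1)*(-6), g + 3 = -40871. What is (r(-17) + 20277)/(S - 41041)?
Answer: -848994520/1677591917 ≈ -0.50608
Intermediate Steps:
g = -40874 (g = -3 - 40871 = -40874)
K(v) = -2 (K(v) = -(-2 + 1)*(-6)/3 = -(-1)*(-6)/3 = -⅓*6 = -2)
S = -1/40876 (S = 1/(-2 - 40874) = 1/(-40876) = -1/40876 ≈ -2.4464e-5)
r(u) = u² - 12*u
(r(-17) + 20277)/(S - 41041) = (-17*(-12 - 17) + 20277)/(-1/40876 - 41041) = (-17*(-29) + 20277)/(-1677591917/40876) = (493 + 20277)*(-40876/1677591917) = 20770*(-40876/1677591917) = -848994520/1677591917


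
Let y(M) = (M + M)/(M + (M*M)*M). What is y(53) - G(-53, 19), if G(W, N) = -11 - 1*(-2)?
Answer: 12646/1405 ≈ 9.0007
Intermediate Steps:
G(W, N) = -9 (G(W, N) = -11 + 2 = -9)
y(M) = 2*M/(M + M³) (y(M) = (2*M)/(M + M²*M) = (2*M)/(M + M³) = 2*M/(M + M³))
y(53) - G(-53, 19) = 2/(1 + 53²) - 1*(-9) = 2/(1 + 2809) + 9 = 2/2810 + 9 = 2*(1/2810) + 9 = 1/1405 + 9 = 12646/1405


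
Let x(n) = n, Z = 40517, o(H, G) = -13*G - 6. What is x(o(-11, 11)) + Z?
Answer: 40368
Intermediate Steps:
o(H, G) = -6 - 13*G
x(o(-11, 11)) + Z = (-6 - 13*11) + 40517 = (-6 - 143) + 40517 = -149 + 40517 = 40368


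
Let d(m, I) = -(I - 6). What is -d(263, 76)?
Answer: 70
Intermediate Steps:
d(m, I) = 6 - I (d(m, I) = -(-6 + I) = 6 - I)
-d(263, 76) = -(6 - 1*76) = -(6 - 76) = -1*(-70) = 70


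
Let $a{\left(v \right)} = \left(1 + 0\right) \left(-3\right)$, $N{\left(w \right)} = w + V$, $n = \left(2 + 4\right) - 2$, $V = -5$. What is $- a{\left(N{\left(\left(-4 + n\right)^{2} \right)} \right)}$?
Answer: $3$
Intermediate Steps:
$n = 4$ ($n = 6 - 2 = 4$)
$N{\left(w \right)} = -5 + w$ ($N{\left(w \right)} = w - 5 = -5 + w$)
$a{\left(v \right)} = -3$ ($a{\left(v \right)} = 1 \left(-3\right) = -3$)
$- a{\left(N{\left(\left(-4 + n\right)^{2} \right)} \right)} = \left(-1\right) \left(-3\right) = 3$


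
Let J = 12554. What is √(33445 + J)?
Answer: 3*√5111 ≈ 214.47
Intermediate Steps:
√(33445 + J) = √(33445 + 12554) = √45999 = 3*√5111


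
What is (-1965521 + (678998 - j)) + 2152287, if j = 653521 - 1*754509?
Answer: 966752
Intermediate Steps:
j = -100988 (j = 653521 - 754509 = -100988)
(-1965521 + (678998 - j)) + 2152287 = (-1965521 + (678998 - 1*(-100988))) + 2152287 = (-1965521 + (678998 + 100988)) + 2152287 = (-1965521 + 779986) + 2152287 = -1185535 + 2152287 = 966752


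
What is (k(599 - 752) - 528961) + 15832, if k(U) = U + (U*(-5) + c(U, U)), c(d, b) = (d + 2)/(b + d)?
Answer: -156830051/306 ≈ -5.1252e+5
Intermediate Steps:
c(d, b) = (2 + d)/(b + d)
k(U) = -4*U + (2 + U)/(2*U) (k(U) = U + (U*(-5) + (2 + U)/(U + U)) = U + (-5*U + (2 + U)/((2*U))) = U + (-5*U + (1/(2*U))*(2 + U)) = U + (-5*U + (2 + U)/(2*U)) = -4*U + (2 + U)/(2*U))
(k(599 - 752) - 528961) + 15832 = ((½ + 1/(599 - 752) - 4*(599 - 752)) - 528961) + 15832 = ((½ + 1/(-153) - 4*(-153)) - 528961) + 15832 = ((½ - 1/153 + 612) - 528961) + 15832 = (187423/306 - 528961) + 15832 = -161674643/306 + 15832 = -156830051/306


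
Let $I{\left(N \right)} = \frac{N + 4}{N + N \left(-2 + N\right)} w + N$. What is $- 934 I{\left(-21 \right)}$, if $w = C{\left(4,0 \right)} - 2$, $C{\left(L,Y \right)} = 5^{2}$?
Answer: $\frac{4713431}{231} \approx 20404.0$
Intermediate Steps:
$C{\left(L,Y \right)} = 25$
$w = 23$ ($w = 25 - 2 = 23$)
$I{\left(N \right)} = N + \frac{23 \left(4 + N\right)}{N + N \left(-2 + N\right)}$ ($I{\left(N \right)} = \frac{N + 4}{N + N \left(-2 + N\right)} 23 + N = \frac{4 + N}{N + N \left(-2 + N\right)} 23 + N = \frac{23 \left(4 + N\right)}{N + N \left(-2 + N\right)} + N = N + \frac{23 \left(4 + N\right)}{N + N \left(-2 + N\right)}$)
$- 934 I{\left(-21 \right)} = - 934 \frac{92 + \left(-21\right)^{3} - \left(-21\right)^{2} + 23 \left(-21\right)}{\left(-21\right) \left(-1 - 21\right)} = - 934 \left(- \frac{92 - 9261 - 441 - 483}{21 \left(-22\right)}\right) = - 934 \left(\left(- \frac{1}{21}\right) \left(- \frac{1}{22}\right) \left(92 - 9261 - 441 - 483\right)\right) = - 934 \left(\left(- \frac{1}{21}\right) \left(- \frac{1}{22}\right) \left(-10093\right)\right) = \left(-934\right) \left(- \frac{10093}{462}\right) = \frac{4713431}{231}$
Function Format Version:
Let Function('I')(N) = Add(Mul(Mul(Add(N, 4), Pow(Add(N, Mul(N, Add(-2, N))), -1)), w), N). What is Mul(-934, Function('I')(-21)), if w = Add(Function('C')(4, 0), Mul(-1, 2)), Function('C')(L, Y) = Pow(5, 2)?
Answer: Rational(4713431, 231) ≈ 20404.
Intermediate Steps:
Function('C')(L, Y) = 25
w = 23 (w = Add(25, Mul(-1, 2)) = Add(25, -2) = 23)
Function('I')(N) = Add(N, Mul(23, Pow(Add(N, Mul(N, Add(-2, N))), -1), Add(4, N))) (Function('I')(N) = Add(Mul(Mul(Add(N, 4), Pow(Add(N, Mul(N, Add(-2, N))), -1)), 23), N) = Add(Mul(Mul(Add(4, N), Pow(Add(N, Mul(N, Add(-2, N))), -1)), 23), N) = Add(Mul(Mul(Pow(Add(N, Mul(N, Add(-2, N))), -1), Add(4, N)), 23), N) = Add(Mul(23, Pow(Add(N, Mul(N, Add(-2, N))), -1), Add(4, N)), N) = Add(N, Mul(23, Pow(Add(N, Mul(N, Add(-2, N))), -1), Add(4, N))))
Mul(-934, Function('I')(-21)) = Mul(-934, Mul(Pow(-21, -1), Pow(Add(-1, -21), -1), Add(92, Pow(-21, 3), Mul(-1, Pow(-21, 2)), Mul(23, -21)))) = Mul(-934, Mul(Rational(-1, 21), Pow(-22, -1), Add(92, -9261, Mul(-1, 441), -483))) = Mul(-934, Mul(Rational(-1, 21), Rational(-1, 22), Add(92, -9261, -441, -483))) = Mul(-934, Mul(Rational(-1, 21), Rational(-1, 22), -10093)) = Mul(-934, Rational(-10093, 462)) = Rational(4713431, 231)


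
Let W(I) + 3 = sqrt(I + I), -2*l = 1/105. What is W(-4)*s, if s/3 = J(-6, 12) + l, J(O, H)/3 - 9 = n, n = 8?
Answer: -32127/70 + 10709*I*sqrt(2)/35 ≈ -458.96 + 432.71*I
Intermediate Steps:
l = -1/210 (l = -1/2/105 = -1/2*1/105 = -1/210 ≈ -0.0047619)
J(O, H) = 51 (J(O, H) = 27 + 3*8 = 27 + 24 = 51)
s = 10709/70 (s = 3*(51 - 1/210) = 3*(10709/210) = 10709/70 ≈ 152.99)
W(I) = -3 + sqrt(2)*sqrt(I) (W(I) = -3 + sqrt(I + I) = -3 + sqrt(2*I) = -3 + sqrt(2)*sqrt(I))
W(-4)*s = (-3 + sqrt(2)*sqrt(-4))*(10709/70) = (-3 + sqrt(2)*(2*I))*(10709/70) = (-3 + 2*I*sqrt(2))*(10709/70) = -32127/70 + 10709*I*sqrt(2)/35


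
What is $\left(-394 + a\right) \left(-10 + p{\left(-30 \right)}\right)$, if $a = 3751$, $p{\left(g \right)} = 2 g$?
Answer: $-234990$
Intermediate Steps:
$\left(-394 + a\right) \left(-10 + p{\left(-30 \right)}\right) = \left(-394 + 3751\right) \left(-10 + 2 \left(-30\right)\right) = 3357 \left(-10 - 60\right) = 3357 \left(-70\right) = -234990$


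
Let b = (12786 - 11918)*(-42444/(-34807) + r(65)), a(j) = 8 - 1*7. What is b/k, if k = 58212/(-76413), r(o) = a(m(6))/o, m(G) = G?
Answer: -2205882256867/1567881315 ≈ -1406.9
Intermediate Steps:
a(j) = 1 (a(j) = 8 - 7 = 1)
r(o) = 1/o
b = 2424902956/2262455 (b = (12786 - 11918)*(-42444/(-34807) + 1/65) = 868*(-42444*(-1/34807) + 1/65) = 868*(42444/34807 + 1/65) = 868*(2793667/2262455) = 2424902956/2262455 ≈ 1071.8)
k = -19404/25471 (k = 58212*(-1/76413) = -19404/25471 ≈ -0.76181)
b/k = 2424902956/(2262455*(-19404/25471)) = (2424902956/2262455)*(-25471/19404) = -2205882256867/1567881315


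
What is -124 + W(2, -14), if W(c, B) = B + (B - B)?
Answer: -138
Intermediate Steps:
W(c, B) = B (W(c, B) = B + 0 = B)
-124 + W(2, -14) = -124 - 14 = -138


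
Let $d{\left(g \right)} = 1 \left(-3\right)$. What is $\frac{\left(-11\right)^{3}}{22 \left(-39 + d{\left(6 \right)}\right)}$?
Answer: $\frac{121}{84} \approx 1.4405$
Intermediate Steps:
$d{\left(g \right)} = -3$
$\frac{\left(-11\right)^{3}}{22 \left(-39 + d{\left(6 \right)}\right)} = \frac{\left(-11\right)^{3}}{22 \left(-39 - 3\right)} = - \frac{1331}{22 \left(-42\right)} = - \frac{1331}{-924} = \left(-1331\right) \left(- \frac{1}{924}\right) = \frac{121}{84}$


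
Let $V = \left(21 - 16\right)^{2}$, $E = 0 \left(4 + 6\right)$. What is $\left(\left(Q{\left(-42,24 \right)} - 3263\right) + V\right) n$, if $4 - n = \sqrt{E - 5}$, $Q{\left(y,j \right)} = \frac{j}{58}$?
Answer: $- \frac{375560}{29} + \frac{93890 i \sqrt{5}}{29} \approx -12950.0 + 7239.5 i$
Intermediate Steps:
$Q{\left(y,j \right)} = \frac{j}{58}$ ($Q{\left(y,j \right)} = j \frac{1}{58} = \frac{j}{58}$)
$E = 0$ ($E = 0 \cdot 10 = 0$)
$V = 25$ ($V = 5^{2} = 25$)
$n = 4 - i \sqrt{5}$ ($n = 4 - \sqrt{0 - 5} = 4 - \sqrt{-5} = 4 - i \sqrt{5} \approx 4.0 - 2.2361 i$)
$\left(\left(Q{\left(-42,24 \right)} - 3263\right) + V\right) n = \left(\left(\frac{1}{58} \cdot 24 - 3263\right) + 25\right) \left(4 - i \sqrt{5}\right) = \left(\left(\frac{12}{29} - 3263\right) + 25\right) \left(4 - i \sqrt{5}\right) = \left(- \frac{94615}{29} + 25\right) \left(4 - i \sqrt{5}\right) = - \frac{93890 \left(4 - i \sqrt{5}\right)}{29} = - \frac{375560}{29} + \frac{93890 i \sqrt{5}}{29}$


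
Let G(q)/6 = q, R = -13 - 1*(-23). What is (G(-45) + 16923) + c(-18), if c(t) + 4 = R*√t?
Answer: 16649 + 30*I*√2 ≈ 16649.0 + 42.426*I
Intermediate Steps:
R = 10 (R = -13 + 23 = 10)
G(q) = 6*q
c(t) = -4 + 10*√t
(G(-45) + 16923) + c(-18) = (6*(-45) + 16923) + (-4 + 10*√(-18)) = (-270 + 16923) + (-4 + 10*(3*I*√2)) = 16653 + (-4 + 30*I*√2) = 16649 + 30*I*√2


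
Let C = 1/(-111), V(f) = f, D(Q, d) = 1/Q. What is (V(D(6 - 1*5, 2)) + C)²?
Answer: 12100/12321 ≈ 0.98206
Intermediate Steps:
C = -1/111 ≈ -0.0090090
(V(D(6 - 1*5, 2)) + C)² = (1/(6 - 1*5) - 1/111)² = (1/(6 - 5) - 1/111)² = (1/1 - 1/111)² = (1 - 1/111)² = (110/111)² = 12100/12321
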